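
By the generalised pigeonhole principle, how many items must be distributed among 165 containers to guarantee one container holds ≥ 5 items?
n = (5 − 1)·165 + 1 = 661

By the generalised pigeonhole principle, to guarantee some box contains ≥ r objects we need more than (r − 1) · k objects total. Threshold: n = (r − 1) · k + 1. With r = 5 and k = 165: n = 4 · 165 + 1 = 660 + 1 = 661. For n = 660 = 4 · 165, we can put exactly 4 objects in every box, avoiding 5 in any single one — so 661 is tight.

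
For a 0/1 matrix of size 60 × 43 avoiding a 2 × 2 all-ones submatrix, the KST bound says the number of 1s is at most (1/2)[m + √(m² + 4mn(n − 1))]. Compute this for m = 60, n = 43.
z(60, 43; 2, 2) ≤ (1/2)[60 + √(60² + 4·60·43·42)] = (1/2)[60 + √437040] = 360.545

Kővári–Sós–Turán: let r_1, ..., r_60 be the row sums and z = Σ r_i the total number of 1s. Each pair of columns can share at most one row with both entries 1 (else a 2×2 all-ones block appears), so Σ_i C(r_i, 2) ≤ C(43, 2) = 903. By convexity Σ_i C(r_i, 2) ≥ 60·C(z/60, 2) = z(z − 60)/(2·60), giving z² − 60z − 60·43·42 ≤ 0 and hence z ≤ (1/2)[60 + √(3600 + 4·108360)] = (1/2)[60 + √437040] ≈ (1/2)(60 + 661.09) = 360.545.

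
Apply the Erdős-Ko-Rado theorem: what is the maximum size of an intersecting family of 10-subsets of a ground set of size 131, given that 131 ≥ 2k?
max |F| = C(130, 9) = 22016633132000

The Erdős-Ko-Rado theorem states: for n ≥ 2k, an intersecting family of k-subsets of an n-element set has size at most C(n − 1, k − 1), with equality for 'star' families {A ⊆ [n] : |A| = k, i ∈ A} (fix an element i). For n = 131, k = 10: C(130, 9) = 22016633132000.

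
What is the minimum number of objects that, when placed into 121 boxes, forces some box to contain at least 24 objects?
n = (24 − 1)·121 + 1 = 2784

By the generalised pigeonhole principle, to guarantee some box contains ≥ r objects we need more than (r − 1) · k objects total. Threshold: n = (r − 1) · k + 1. With r = 24 and k = 121: n = 23 · 121 + 1 = 2783 + 1 = 2784. For n = 2783 = 23 · 121, we can put exactly 23 objects in every box, avoiding 24 in any single one — so 2784 is tight.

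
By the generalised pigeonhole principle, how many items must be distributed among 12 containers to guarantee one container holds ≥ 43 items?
n = (43 − 1)·12 + 1 = 505

By the generalised pigeonhole principle, to guarantee some box contains ≥ r objects we need more than (r − 1) · k objects total. Threshold: n = (r − 1) · k + 1. With r = 43 and k = 12: n = 42 · 12 + 1 = 504 + 1 = 505. For n = 504 = 42 · 12, we can put exactly 42 objects in every box, avoiding 43 in any single one — so 505 is tight.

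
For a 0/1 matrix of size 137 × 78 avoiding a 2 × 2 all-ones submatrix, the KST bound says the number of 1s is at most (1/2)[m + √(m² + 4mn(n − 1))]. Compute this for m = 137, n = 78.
z(137, 78; 2, 2) ≤ (1/2)[137 + √(137² + 4·137·78·77)] = (1/2)[137 + √3310057] = 978.1781

Kővári–Sós–Turán: let r_1, ..., r_137 be the row sums and z = Σ r_i the total number of 1s. Each pair of columns can share at most one row with both entries 1 (else a 2×2 all-ones block appears), so Σ_i C(r_i, 2) ≤ C(78, 2) = 3003. By convexity Σ_i C(r_i, 2) ≥ 137·C(z/137, 2) = z(z − 137)/(2·137), giving z² − 137z − 137·78·77 ≤ 0 and hence z ≤ (1/2)[137 + √(18769 + 4·822822)] = (1/2)[137 + √3310057] ≈ (1/2)(137 + 1819.3562) = 978.1781.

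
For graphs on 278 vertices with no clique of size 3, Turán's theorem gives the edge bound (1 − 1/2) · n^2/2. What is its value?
Turán density bound = (1/2) · 278^2/2 = 19321

Turán's theorem: ex(n, K_{r+1}) is achieved by the complete r-partite Turán graph T(n, r) with parts as balanced as possible, and is at most (1 − 1/r) · n^2/2. For r = 2, n = 278: the density bound is (1/2) · 77284/2 = 19321. Since 2 ∣ 278, the Turán graph T(278, 2) has parts of equal size 139, and its edge count e(T(278, 2)) = 19321 attains the density bound exactly.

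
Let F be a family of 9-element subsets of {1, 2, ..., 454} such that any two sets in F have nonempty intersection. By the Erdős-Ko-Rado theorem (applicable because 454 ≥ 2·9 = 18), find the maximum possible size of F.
max |F| = C(453, 8) = 41330618640071640

The Erdős-Ko-Rado theorem states: for n ≥ 2k, an intersecting family of k-subsets of an n-element set has size at most C(n − 1, k − 1), with equality for 'star' families {A ⊆ [n] : |A| = k, i ∈ A} (fix an element i). For n = 454, k = 9: C(453, 8) = 41330618640071640.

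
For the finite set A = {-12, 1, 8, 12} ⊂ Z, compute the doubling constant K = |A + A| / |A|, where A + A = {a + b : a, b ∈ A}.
K = |A + A| / |A| = 10/4 = 5/2

Enumerate A + A = {a + b : a, b ∈ A}. With |A| = 4, there are |A|^2 = 16 ordered sum pairs; collecting distinct values, A + A = {-24, -11, -4, 0, 2, 9, 13, 16, 20, 24}, so |A + A| = 10. Thus K = 10/4 = 5/2. For comparison, the minimum possible |A + A| over all 4-element sets is 2·4 − 1 = 7 (so min K = 7/4), attained only by arithmetic progressions.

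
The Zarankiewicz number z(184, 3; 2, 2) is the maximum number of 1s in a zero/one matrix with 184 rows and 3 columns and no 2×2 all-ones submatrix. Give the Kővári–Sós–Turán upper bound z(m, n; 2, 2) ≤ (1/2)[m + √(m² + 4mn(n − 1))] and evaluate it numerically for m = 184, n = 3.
z(184, 3; 2, 2) ≤ (1/2)[184 + √(184² + 4·184·3·2)] = (1/2)[184 + √38272] = 189.8162

Kővári–Sós–Turán: let r_1, ..., r_184 be the row sums and z = Σ r_i the total number of 1s. Each pair of columns can share at most one row with both entries 1 (else a 2×2 all-ones block appears), so Σ_i C(r_i, 2) ≤ C(3, 2) = 3. By convexity Σ_i C(r_i, 2) ≥ 184·C(z/184, 2) = z(z − 184)/(2·184), giving z² − 184z − 184·3·2 ≤ 0 and hence z ≤ (1/2)[184 + √(33856 + 4·1104)] = (1/2)[184 + √38272] ≈ (1/2)(184 + 195.6323) = 189.8162.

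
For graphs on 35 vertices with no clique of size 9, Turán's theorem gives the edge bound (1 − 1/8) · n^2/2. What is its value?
Turán density bound = (7/8) · 35^2/2 = 8575/16 ≈ 535.9375

Turán's theorem: ex(n, K_{r+1}) is achieved by the complete r-partite Turán graph T(n, r) with parts as balanced as possible, and is at most (1 − 1/r) · n^2/2. For r = 8, n = 35: the density bound is (7/8) · 1225/2 = 8575/16 ≈ 535.9375. The integer-valued extremum is e(T(35, 8)) = 535, which is strictly less than the density bound 8575/16 since 8 ∤ 35 (the parts of T(35, 8) cannot all be equal).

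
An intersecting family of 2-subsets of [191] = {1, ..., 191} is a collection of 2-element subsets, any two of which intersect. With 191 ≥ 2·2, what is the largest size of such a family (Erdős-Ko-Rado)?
max |F| = C(190, 1) = 190

The Erdős-Ko-Rado theorem states: for n ≥ 2k, an intersecting family of k-subsets of an n-element set has size at most C(n − 1, k − 1), with equality for 'star' families {A ⊆ [n] : |A| = k, i ∈ A} (fix an element i). For n = 191, k = 2: C(190, 1) = 190.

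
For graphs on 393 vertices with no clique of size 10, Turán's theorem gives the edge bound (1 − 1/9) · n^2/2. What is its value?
Turán density bound = (8/9) · 393^2/2 = 68644

Turán's theorem: ex(n, K_{r+1}) is achieved by the complete r-partite Turán graph T(n, r) with parts as balanced as possible, and is at most (1 − 1/r) · n^2/2. For r = 9, n = 393: the density bound is (8/9) · 154449/2 = 68644. The integer-valued extremum is e(T(393, 9)) = 68643, which is strictly less than the density bound 68644 since 9 ∤ 393 (the parts of T(393, 9) cannot all be equal).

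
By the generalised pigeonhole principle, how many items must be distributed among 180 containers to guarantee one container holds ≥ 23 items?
n = (23 − 1)·180 + 1 = 3961

By the generalised pigeonhole principle, to guarantee some box contains ≥ r objects we need more than (r − 1) · k objects total. Threshold: n = (r − 1) · k + 1. With r = 23 and k = 180: n = 22 · 180 + 1 = 3960 + 1 = 3961. For n = 3960 = 22 · 180, we can put exactly 22 objects in every box, avoiding 23 in any single one — so 3961 is tight.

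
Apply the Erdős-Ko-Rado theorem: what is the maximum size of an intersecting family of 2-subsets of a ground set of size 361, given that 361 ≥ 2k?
max |F| = C(360, 1) = 360

Erdős-Ko-Rado (1961): when n ≥ 2k, max |F| = C(n−1, k−1). The bound is attained by the star {A : i ∈ A} for any fixed i ∈ [n]. Here C(361−1, 2−1) = C(360, 1) = 360.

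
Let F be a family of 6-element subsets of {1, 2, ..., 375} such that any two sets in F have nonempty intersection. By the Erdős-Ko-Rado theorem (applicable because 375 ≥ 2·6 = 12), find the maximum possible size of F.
max |F| = C(374, 5) = 59363262574

Erdős-Ko-Rado (1961): when n ≥ 2k, max |F| = C(n−1, k−1). The bound is attained by the star {A : i ∈ A} for any fixed i ∈ [n]. Here C(375−1, 6−1) = C(374, 5) = 59363262574.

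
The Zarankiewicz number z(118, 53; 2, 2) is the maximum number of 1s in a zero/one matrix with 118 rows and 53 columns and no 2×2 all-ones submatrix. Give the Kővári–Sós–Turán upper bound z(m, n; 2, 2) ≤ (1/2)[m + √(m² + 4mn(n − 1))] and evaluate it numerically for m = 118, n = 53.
z(118, 53; 2, 2) ≤ (1/2)[118 + √(118² + 4·118·53·52)] = (1/2)[118 + √1314756] = 632.3141

Kővári–Sós–Turán: let r_1, ..., r_118 be the row sums and z = Σ r_i the total number of 1s. Each pair of columns can share at most one row with both entries 1 (else a 2×2 all-ones block appears), so Σ_i C(r_i, 2) ≤ C(53, 2) = 1378. By convexity Σ_i C(r_i, 2) ≥ 118·C(z/118, 2) = z(z − 118)/(2·118), giving z² − 118z − 118·53·52 ≤ 0 and hence z ≤ (1/2)[118 + √(13924 + 4·325208)] = (1/2)[118 + √1314756] ≈ (1/2)(118 + 1146.6281) = 632.3141.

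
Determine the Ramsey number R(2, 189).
R(2, 189) = 189

R(2, k) = k for all k ≥ 2: in a 2-colouring of K_k, either some edge is red (a red K_2) or all edges are blue (a blue K_k). And K_{188} coloured all-blue has no blue K_189, so R(2, 189) > 188. Hence R(2, 189) = 189.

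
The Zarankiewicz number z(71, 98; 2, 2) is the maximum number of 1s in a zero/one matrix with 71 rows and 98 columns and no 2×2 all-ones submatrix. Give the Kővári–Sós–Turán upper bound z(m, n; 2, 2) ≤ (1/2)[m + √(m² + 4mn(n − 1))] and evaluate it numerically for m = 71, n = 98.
z(71, 98; 2, 2) ≤ (1/2)[71 + √(71² + 4·71·98·97)] = (1/2)[71 + √2704745] = 857.8054

Kővári–Sós–Turán: let r_1, ..., r_71 be the row sums and z = Σ r_i the total number of 1s. Each pair of columns can share at most one row with both entries 1 (else a 2×2 all-ones block appears), so Σ_i C(r_i, 2) ≤ C(98, 2) = 4753. By convexity Σ_i C(r_i, 2) ≥ 71·C(z/71, 2) = z(z − 71)/(2·71), giving z² − 71z − 71·98·97 ≤ 0 and hence z ≤ (1/2)[71 + √(5041 + 4·674926)] = (1/2)[71 + √2704745] ≈ (1/2)(71 + 1644.6109) = 857.8054.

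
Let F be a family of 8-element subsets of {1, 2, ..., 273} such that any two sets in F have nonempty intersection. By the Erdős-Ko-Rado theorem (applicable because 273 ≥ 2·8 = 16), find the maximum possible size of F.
max |F| = C(272, 7) = 20218614631344

Erdős-Ko-Rado (1961): when n ≥ 2k, max |F| = C(n−1, k−1). The bound is attained by the star {A : i ∈ A} for any fixed i ∈ [n]. Here C(273−1, 8−1) = C(272, 7) = 20218614631344.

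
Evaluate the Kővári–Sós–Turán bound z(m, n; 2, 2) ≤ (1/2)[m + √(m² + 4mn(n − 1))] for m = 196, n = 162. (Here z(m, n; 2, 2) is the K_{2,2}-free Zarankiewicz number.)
z(196, 162; 2, 2) ≤ (1/2)[196 + √(196² + 4·196·162·161)] = (1/2)[196 + √20486704] = 2361.112

Kővári–Sós–Turán: let r_1, ..., r_196 be the row sums and z = Σ r_i the total number of 1s. Each pair of columns can share at most one row with both entries 1 (else a 2×2 all-ones block appears), so Σ_i C(r_i, 2) ≤ C(162, 2) = 13041. By convexity Σ_i C(r_i, 2) ≥ 196·C(z/196, 2) = z(z − 196)/(2·196), giving z² − 196z − 196·162·161 ≤ 0 and hence z ≤ (1/2)[196 + √(38416 + 4·5112072)] = (1/2)[196 + √20486704] ≈ (1/2)(196 + 4526.224) = 2361.112.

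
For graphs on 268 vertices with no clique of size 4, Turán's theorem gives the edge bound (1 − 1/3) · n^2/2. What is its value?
Turán density bound = (2/3) · 268^2/2 = 71824/3 ≈ 23941.3333

Turán's theorem: ex(n, K_{r+1}) is achieved by the complete r-partite Turán graph T(n, r) with parts as balanced as possible, and is at most (1 − 1/r) · n^2/2. For r = 3, n = 268: the density bound is (2/3) · 71824/2 = 71824/3 ≈ 23941.3333. The integer-valued extremum is e(T(268, 3)) = 23941, which is strictly less than the density bound 71824/3 since 3 ∤ 268 (the parts of T(268, 3) cannot all be equal).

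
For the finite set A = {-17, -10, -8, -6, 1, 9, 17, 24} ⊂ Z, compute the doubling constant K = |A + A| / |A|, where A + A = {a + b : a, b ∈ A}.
K = |A + A| / |A| = 31/8

Enumerate A + A = {a + b : a, b ∈ A}. With |A| = 8, there are |A|^2 = 64 ordered sum pairs; collecting distinct values, A + A = {-34, -27, -25, -23, -20, -18, -16, -14, -12, -9, -8, -7, -5, -1, 0, 1, 2, 3, 7, 9, 10, 11, 14, 16, 18, 25, 26, 33, 34, 41, 48}, so |A + A| = 31. Thus K = 31/8. For comparison, the minimum possible |A + A| over all 8-element sets is 2·8 − 1 = 15 (so min K = 15/8), attained only by arithmetic progressions.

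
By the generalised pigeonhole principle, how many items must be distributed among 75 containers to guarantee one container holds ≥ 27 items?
n = (27 − 1)·75 + 1 = 1951

By the generalised pigeonhole principle, to guarantee some box contains ≥ r objects we need more than (r − 1) · k objects total. Threshold: n = (r − 1) · k + 1. With r = 27 and k = 75: n = 26 · 75 + 1 = 1950 + 1 = 1951. For n = 1950 = 26 · 75, we can put exactly 26 objects in every box, avoiding 27 in any single one — so 1951 is tight.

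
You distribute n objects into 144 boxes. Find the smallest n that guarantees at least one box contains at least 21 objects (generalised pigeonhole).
n = (21 − 1)·144 + 1 = 2881

By the generalised pigeonhole principle, to guarantee some box contains ≥ r objects we need more than (r − 1) · k objects total. Threshold: n = (r − 1) · k + 1. With r = 21 and k = 144: n = 20 · 144 + 1 = 2880 + 1 = 2881. For n = 2880 = 20 · 144, we can put exactly 20 objects in every box, avoiding 21 in any single one — so 2881 is tight.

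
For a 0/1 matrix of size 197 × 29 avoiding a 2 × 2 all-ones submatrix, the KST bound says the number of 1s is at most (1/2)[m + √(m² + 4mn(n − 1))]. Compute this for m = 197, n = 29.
z(197, 29; 2, 2) ≤ (1/2)[197 + √(197² + 4·197·29·28)] = (1/2)[197 + √678665] = 510.4056

Kővári–Sós–Turán: let r_1, ..., r_197 be the row sums and z = Σ r_i the total number of 1s. Each pair of columns can share at most one row with both entries 1 (else a 2×2 all-ones block appears), so Σ_i C(r_i, 2) ≤ C(29, 2) = 406. By convexity Σ_i C(r_i, 2) ≥ 197·C(z/197, 2) = z(z − 197)/(2·197), giving z² − 197z − 197·29·28 ≤ 0 and hence z ≤ (1/2)[197 + √(38809 + 4·159964)] = (1/2)[197 + √678665] ≈ (1/2)(197 + 823.8113) = 510.4056.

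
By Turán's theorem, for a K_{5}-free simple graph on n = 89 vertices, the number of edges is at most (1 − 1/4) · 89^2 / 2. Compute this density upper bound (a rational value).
Turán density bound = (3/4) · 89^2/2 = 23763/8 ≈ 2970.375

Turán's theorem: ex(n, K_{r+1}) is achieved by the complete r-partite Turán graph T(n, r) with parts as balanced as possible, and is at most (1 − 1/r) · n^2/2. For r = 4, n = 89: the density bound is (3/4) · 7921/2 = 23763/8 ≈ 2970.375. The integer-valued extremum is e(T(89, 4)) = 2970, which is strictly less than the density bound 23763/8 since 4 ∤ 89 (the parts of T(89, 4) cannot all be equal).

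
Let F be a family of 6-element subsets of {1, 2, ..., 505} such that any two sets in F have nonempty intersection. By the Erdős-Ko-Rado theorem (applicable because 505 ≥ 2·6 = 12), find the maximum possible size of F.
max |F| = C(504, 5) = 265661562600

Erdős-Ko-Rado (1961): when n ≥ 2k, max |F| = C(n−1, k−1). The bound is attained by the star {A : i ∈ A} for any fixed i ∈ [n]. Here C(505−1, 6−1) = C(504, 5) = 265661562600.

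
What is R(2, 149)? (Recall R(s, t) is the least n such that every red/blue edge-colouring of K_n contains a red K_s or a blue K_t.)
R(2, 149) = 149

R(2, k) = k for all k ≥ 2: in a 2-colouring of K_k, either some edge is red (a red K_2) or all edges are blue (a blue K_k). And K_{148} coloured all-blue has no blue K_149, so R(2, 149) > 148. Hence R(2, 149) = 149.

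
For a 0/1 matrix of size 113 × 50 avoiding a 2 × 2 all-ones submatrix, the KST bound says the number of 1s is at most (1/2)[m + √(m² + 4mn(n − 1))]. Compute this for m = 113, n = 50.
z(113, 50; 2, 2) ≤ (1/2)[113 + √(113² + 4·113·50·49)] = (1/2)[113 + √1120169] = 585.6902

Kővári–Sós–Turán: let r_1, ..., r_113 be the row sums and z = Σ r_i the total number of 1s. Each pair of columns can share at most one row with both entries 1 (else a 2×2 all-ones block appears), so Σ_i C(r_i, 2) ≤ C(50, 2) = 1225. By convexity Σ_i C(r_i, 2) ≥ 113·C(z/113, 2) = z(z − 113)/(2·113), giving z² − 113z − 113·50·49 ≤ 0 and hence z ≤ (1/2)[113 + √(12769 + 4·276850)] = (1/2)[113 + √1120169] ≈ (1/2)(113 + 1058.3804) = 585.6902.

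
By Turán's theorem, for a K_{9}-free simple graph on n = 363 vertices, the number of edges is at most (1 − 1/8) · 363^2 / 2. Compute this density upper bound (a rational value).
Turán density bound = (7/8) · 363^2/2 = 922383/16 ≈ 57648.9375

Turán's theorem: ex(n, K_{r+1}) is achieved by the complete r-partite Turán graph T(n, r) with parts as balanced as possible, and is at most (1 − 1/r) · n^2/2. For r = 8, n = 363: the density bound is (7/8) · 131769/2 = 922383/16 ≈ 57648.9375. The integer-valued extremum is e(T(363, 8)) = 57648, which is strictly less than the density bound 922383/16 since 8 ∤ 363 (the parts of T(363, 8) cannot all be equal).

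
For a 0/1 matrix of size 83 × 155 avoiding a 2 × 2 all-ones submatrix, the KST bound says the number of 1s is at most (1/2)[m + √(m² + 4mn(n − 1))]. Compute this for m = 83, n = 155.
z(83, 155; 2, 2) ≤ (1/2)[83 + √(83² + 4·83·155·154)] = (1/2)[83 + √7931729] = 1449.6663

Kővári–Sós–Turán: let r_1, ..., r_83 be the row sums and z = Σ r_i the total number of 1s. Each pair of columns can share at most one row with both entries 1 (else a 2×2 all-ones block appears), so Σ_i C(r_i, 2) ≤ C(155, 2) = 11935. By convexity Σ_i C(r_i, 2) ≥ 83·C(z/83, 2) = z(z − 83)/(2·83), giving z² − 83z − 83·155·154 ≤ 0 and hence z ≤ (1/2)[83 + √(6889 + 4·1981210)] = (1/2)[83 + √7931729] ≈ (1/2)(83 + 2816.3325) = 1449.6663.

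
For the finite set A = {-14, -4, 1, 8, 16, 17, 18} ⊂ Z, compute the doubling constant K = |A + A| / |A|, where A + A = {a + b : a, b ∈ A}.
K = |A + A| / |A| = 25/7

Enumerate A + A = {a + b : a, b ∈ A}. With |A| = 7, there are |A|^2 = 49 ordered sum pairs; collecting distinct values, A + A = {-28, -18, -13, -8, -6, -3, 2, 3, 4, 9, 12, 13, 14, 16, 17, 18, 19, 24, 25, 26, 32, 33, 34, 35, 36}, so |A + A| = 25. Thus K = 25/7. For comparison, the minimum possible |A + A| over all 7-element sets is 2·7 − 1 = 13 (so min K = 13/7), attained only by arithmetic progressions.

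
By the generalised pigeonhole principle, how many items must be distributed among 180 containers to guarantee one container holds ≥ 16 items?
n = (16 − 1)·180 + 1 = 2701

By the generalised pigeonhole principle, to guarantee some box contains ≥ r objects we need more than (r − 1) · k objects total. Threshold: n = (r − 1) · k + 1. With r = 16 and k = 180: n = 15 · 180 + 1 = 2700 + 1 = 2701. For n = 2700 = 15 · 180, we can put exactly 15 objects in every box, avoiding 16 in any single one — so 2701 is tight.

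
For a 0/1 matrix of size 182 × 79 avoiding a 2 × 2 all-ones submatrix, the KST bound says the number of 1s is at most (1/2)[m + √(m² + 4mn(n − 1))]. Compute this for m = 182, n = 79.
z(182, 79; 2, 2) ≤ (1/2)[182 + √(182² + 4·182·79·78)] = (1/2)[182 + √4519060] = 1153.904

Kővári–Sós–Turán: let r_1, ..., r_182 be the row sums and z = Σ r_i the total number of 1s. Each pair of columns can share at most one row with both entries 1 (else a 2×2 all-ones block appears), so Σ_i C(r_i, 2) ≤ C(79, 2) = 3081. By convexity Σ_i C(r_i, 2) ≥ 182·C(z/182, 2) = z(z − 182)/(2·182), giving z² − 182z − 182·79·78 ≤ 0 and hence z ≤ (1/2)[182 + √(33124 + 4·1121484)] = (1/2)[182 + √4519060] ≈ (1/2)(182 + 2125.8081) = 1153.904.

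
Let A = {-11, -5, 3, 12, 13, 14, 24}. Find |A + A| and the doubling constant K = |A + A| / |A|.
K = |A + A| / |A| = 26/7

Enumerate A + A = {a + b : a, b ∈ A}. With |A| = 7, there are |A|^2 = 49 ordered sum pairs; collecting distinct values, A + A = {-22, -16, -10, -8, -2, 1, 2, 3, 6, 7, 8, 9, 13, 15, 16, 17, 19, 24, 25, 26, 27, 28, 36, 37, 38, 48}, so |A + A| = 26. Thus K = 26/7. For comparison, the minimum possible |A + A| over all 7-element sets is 2·7 − 1 = 13 (so min K = 13/7), attained only by arithmetic progressions.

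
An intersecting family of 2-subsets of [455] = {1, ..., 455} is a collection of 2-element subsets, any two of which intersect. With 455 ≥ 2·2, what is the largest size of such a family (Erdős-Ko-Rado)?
max |F| = C(454, 1) = 454

Erdős-Ko-Rado (1961): when n ≥ 2k, max |F| = C(n−1, k−1). The bound is attained by the star {A : i ∈ A} for any fixed i ∈ [n]. Here C(455−1, 2−1) = C(454, 1) = 454.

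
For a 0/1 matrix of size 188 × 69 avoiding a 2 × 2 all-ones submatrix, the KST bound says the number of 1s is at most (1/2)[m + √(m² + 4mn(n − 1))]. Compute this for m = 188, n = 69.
z(188, 69; 2, 2) ≤ (1/2)[188 + √(188² + 4·188·69·68)] = (1/2)[188 + √3563728] = 1037.8919

Kővári–Sós–Turán: let r_1, ..., r_188 be the row sums and z = Σ r_i the total number of 1s. Each pair of columns can share at most one row with both entries 1 (else a 2×2 all-ones block appears), so Σ_i C(r_i, 2) ≤ C(69, 2) = 2346. By convexity Σ_i C(r_i, 2) ≥ 188·C(z/188, 2) = z(z − 188)/(2·188), giving z² − 188z − 188·69·68 ≤ 0 and hence z ≤ (1/2)[188 + √(35344 + 4·882096)] = (1/2)[188 + √3563728] ≈ (1/2)(188 + 1887.7839) = 1037.8919.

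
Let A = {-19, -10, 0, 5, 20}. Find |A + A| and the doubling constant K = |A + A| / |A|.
K = |A + A| / |A| = 14/5

Enumerate A + A = {a + b : a, b ∈ A}. With |A| = 5, there are |A|^2 = 25 ordered sum pairs; collecting distinct values, A + A = {-38, -29, -20, -19, -14, -10, -5, 0, 1, 5, 10, 20, 25, 40}, so |A + A| = 14. Thus K = 14/5. For comparison, the minimum possible |A + A| over all 5-element sets is 2·5 − 1 = 9 (so min K = 9/5), attained only by arithmetic progressions.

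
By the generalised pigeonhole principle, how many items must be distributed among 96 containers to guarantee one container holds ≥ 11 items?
n = (11 − 1)·96 + 1 = 961

By the generalised pigeonhole principle, to guarantee some box contains ≥ r objects we need more than (r − 1) · k objects total. Threshold: n = (r − 1) · k + 1. With r = 11 and k = 96: n = 10 · 96 + 1 = 960 + 1 = 961. For n = 960 = 10 · 96, we can put exactly 10 objects in every box, avoiding 11 in any single one — so 961 is tight.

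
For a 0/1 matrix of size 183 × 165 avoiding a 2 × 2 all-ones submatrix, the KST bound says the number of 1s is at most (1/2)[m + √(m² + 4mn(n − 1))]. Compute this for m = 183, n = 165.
z(183, 165; 2, 2) ≤ (1/2)[183 + √(183² + 4·183·165·164)] = (1/2)[183 + √19841409] = 2318.6848

Kővári–Sós–Turán: let r_1, ..., r_183 be the row sums and z = Σ r_i the total number of 1s. Each pair of columns can share at most one row with both entries 1 (else a 2×2 all-ones block appears), so Σ_i C(r_i, 2) ≤ C(165, 2) = 13530. By convexity Σ_i C(r_i, 2) ≥ 183·C(z/183, 2) = z(z − 183)/(2·183), giving z² − 183z − 183·165·164 ≤ 0 and hence z ≤ (1/2)[183 + √(33489 + 4·4951980)] = (1/2)[183 + √19841409] ≈ (1/2)(183 + 4454.3697) = 2318.6848.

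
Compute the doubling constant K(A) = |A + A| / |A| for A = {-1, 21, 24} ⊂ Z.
K = |A + A| / |A| = 6/3 = 2

Enumerate A + A = {a + b : a, b ∈ A}. With |A| = 3, there are |A|^2 = 9 ordered sum pairs; collecting distinct values, A + A = {-2, 20, 23, 42, 45, 48}, so |A + A| = 6. Thus K = 6/3 = 2. For comparison, the minimum possible |A + A| over all 3-element sets is 2·3 − 1 = 5 (so min K = 5/3), attained only by arithmetic progressions.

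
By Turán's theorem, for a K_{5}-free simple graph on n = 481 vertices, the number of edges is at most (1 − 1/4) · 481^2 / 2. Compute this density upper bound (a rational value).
Turán density bound = (3/4) · 481^2/2 = 694083/8 ≈ 86760.375

Turán's theorem: ex(n, K_{r+1}) is achieved by the complete r-partite Turán graph T(n, r) with parts as balanced as possible, and is at most (1 − 1/r) · n^2/2. For r = 4, n = 481: the density bound is (3/4) · 231361/2 = 694083/8 ≈ 86760.375. The integer-valued extremum is e(T(481, 4)) = 86760, which is strictly less than the density bound 694083/8 since 4 ∤ 481 (the parts of T(481, 4) cannot all be equal).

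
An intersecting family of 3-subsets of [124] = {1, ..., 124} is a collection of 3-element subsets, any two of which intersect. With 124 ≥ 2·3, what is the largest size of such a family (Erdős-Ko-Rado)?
max |F| = C(123, 2) = 7503

Erdős-Ko-Rado (1961): when n ≥ 2k, max |F| = C(n−1, k−1). The bound is attained by the star {A : i ∈ A} for any fixed i ∈ [n]. Here C(124−1, 3−1) = C(123, 2) = 7503.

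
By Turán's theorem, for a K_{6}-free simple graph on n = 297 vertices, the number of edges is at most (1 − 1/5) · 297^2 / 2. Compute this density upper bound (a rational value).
Turán density bound = (4/5) · 297^2/2 = 176418/5 ≈ 35283.6

Turán's theorem: ex(n, K_{r+1}) is achieved by the complete r-partite Turán graph T(n, r) with parts as balanced as possible, and is at most (1 − 1/r) · n^2/2. For r = 5, n = 297: the density bound is (4/5) · 88209/2 = 176418/5 ≈ 35283.6. The integer-valued extremum is e(T(297, 5)) = 35283, which is strictly less than the density bound 176418/5 since 5 ∤ 297 (the parts of T(297, 5) cannot all be equal).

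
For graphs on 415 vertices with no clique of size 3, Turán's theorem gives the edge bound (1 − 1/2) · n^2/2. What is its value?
Turán density bound = (1/2) · 415^2/2 = 172225/4 ≈ 43056.25

Turán's theorem: ex(n, K_{r+1}) is achieved by the complete r-partite Turán graph T(n, r) with parts as balanced as possible, and is at most (1 − 1/r) · n^2/2. For r = 2, n = 415: the density bound is (1/2) · 172225/2 = 172225/4 ≈ 43056.25. The integer-valued extremum is e(T(415, 2)) = 43056, which is strictly less than the density bound 172225/4 since 2 ∤ 415 (the parts of T(415, 2) cannot all be equal).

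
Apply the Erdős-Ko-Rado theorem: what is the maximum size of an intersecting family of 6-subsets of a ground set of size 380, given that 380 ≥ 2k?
max |F| = C(379, 5) = 63461484450

The Erdős-Ko-Rado theorem states: for n ≥ 2k, an intersecting family of k-subsets of an n-element set has size at most C(n − 1, k − 1), with equality for 'star' families {A ⊆ [n] : |A| = k, i ∈ A} (fix an element i). For n = 380, k = 6: C(379, 5) = 63461484450.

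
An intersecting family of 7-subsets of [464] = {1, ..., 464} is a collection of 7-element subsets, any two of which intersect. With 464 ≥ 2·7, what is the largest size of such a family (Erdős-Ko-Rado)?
max |F| = C(463, 6) = 13244250634461

Erdős-Ko-Rado (1961): when n ≥ 2k, max |F| = C(n−1, k−1). The bound is attained by the star {A : i ∈ A} for any fixed i ∈ [n]. Here C(464−1, 7−1) = C(463, 6) = 13244250634461.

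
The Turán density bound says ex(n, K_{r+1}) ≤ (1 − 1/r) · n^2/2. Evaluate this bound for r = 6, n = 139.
Turán density bound = (5/6) · 139^2/2 = 96605/12 ≈ 8050.4167

Turán's theorem: ex(n, K_{r+1}) is achieved by the complete r-partite Turán graph T(n, r) with parts as balanced as possible, and is at most (1 − 1/r) · n^2/2. For r = 6, n = 139: the density bound is (5/6) · 19321/2 = 96605/12 ≈ 8050.4167. The integer-valued extremum is e(T(139, 6)) = 8050, which is strictly less than the density bound 96605/12 since 6 ∤ 139 (the parts of T(139, 6) cannot all be equal).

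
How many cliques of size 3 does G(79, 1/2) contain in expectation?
E[# K_3] = C(79, 3) · (1/2)^C(3, 2) = 79079 / 2^3 = 9884.875

For each 3-subset S of vertices (there are C(79, 3) = 79079 such S), let X_S = 1 if S induces a K_3 (all C(3, 2) = 3 edges present). Then P(X_S = 1) = (1/2)^3 = 1/8. By linearity of expectation, E[# K_3] = C(79, 3) · (1/2)^3 = 79079 / 8 = 9884.875.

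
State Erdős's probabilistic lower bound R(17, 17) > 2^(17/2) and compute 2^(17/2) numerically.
2^(17/2) = 362.0387; so R(17, 17) > 362.0387

Colour each edge of K_n uniformly at random with red/blue. The expected number of monochromatic K_17 is C(n, 17) · 2 · 2^(−C(17,2)). If C(n, 17) · 2^(1 − C(17,2)) < 1, then with positive probability no monochromatic K_17 exists, so R(17, 17) > n. The standard estimate C(n, 17) ≤ n^17/17! shows this inequality holds whenever n ≤ 2^(17/2) (since 17! · 2^(C(17,2) − 1) > 2^(17^2/2) ≥ n^17). Hence R(17, 17) > 2^(17/2) = 362.0387.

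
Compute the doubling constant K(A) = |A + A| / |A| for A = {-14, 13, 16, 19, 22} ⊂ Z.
K = |A + A| / |A| = 12/5

Enumerate A + A = {a + b : a, b ∈ A}. With |A| = 5, there are |A|^2 = 25 ordered sum pairs; collecting distinct values, A + A = {-28, -1, 2, 5, 8, 26, 29, 32, 35, 38, 41, 44}, so |A + A| = 12. Thus K = 12/5. For comparison, the minimum possible |A + A| over all 5-element sets is 2·5 − 1 = 9 (so min K = 9/5), attained only by arithmetic progressions.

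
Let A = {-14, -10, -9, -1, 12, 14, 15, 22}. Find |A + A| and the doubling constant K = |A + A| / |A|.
K = |A + A| / |A| = 33/8

Enumerate A + A = {a + b : a, b ∈ A}. With |A| = 8, there are |A|^2 = 64 ordered sum pairs; collecting distinct values, A + A = {-28, -24, -23, -20, -19, -18, -15, -11, -10, -2, 0, 1, 2, 3, 4, 5, 6, 8, 11, 12, 13, 14, 21, 24, 26, 27, 28, 29, 30, 34, 36, 37, 44}, so |A + A| = 33. Thus K = 33/8. For comparison, the minimum possible |A + A| over all 8-element sets is 2·8 − 1 = 15 (so min K = 15/8), attained only by arithmetic progressions.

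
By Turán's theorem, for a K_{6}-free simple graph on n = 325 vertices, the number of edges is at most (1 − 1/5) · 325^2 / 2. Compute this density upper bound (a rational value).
Turán density bound = (4/5) · 325^2/2 = 42250

Turán's theorem: ex(n, K_{r+1}) is achieved by the complete r-partite Turán graph T(n, r) with parts as balanced as possible, and is at most (1 − 1/r) · n^2/2. For r = 5, n = 325: the density bound is (4/5) · 105625/2 = 42250. Since 5 ∣ 325, the Turán graph T(325, 5) has parts of equal size 65, and its edge count e(T(325, 5)) = 42250 attains the density bound exactly.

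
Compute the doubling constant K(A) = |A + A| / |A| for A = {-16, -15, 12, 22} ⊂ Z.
K = |A + A| / |A| = 10/4 = 5/2

Enumerate A + A = {a + b : a, b ∈ A}. With |A| = 4, there are |A|^2 = 16 ordered sum pairs; collecting distinct values, A + A = {-32, -31, -30, -4, -3, 6, 7, 24, 34, 44}, so |A + A| = 10. Thus K = 10/4 = 5/2. For comparison, the minimum possible |A + A| over all 4-element sets is 2·4 − 1 = 7 (so min K = 7/4), attained only by arithmetic progressions.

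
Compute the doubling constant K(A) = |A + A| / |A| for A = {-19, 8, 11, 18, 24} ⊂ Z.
K = |A + A| / |A| = 15/5 = 3

Enumerate A + A = {a + b : a, b ∈ A}. With |A| = 5, there are |A|^2 = 25 ordered sum pairs; collecting distinct values, A + A = {-38, -11, -8, -1, 5, 16, 19, 22, 26, 29, 32, 35, 36, 42, 48}, so |A + A| = 15. Thus K = 15/5 = 3. For comparison, the minimum possible |A + A| over all 5-element sets is 2·5 − 1 = 9 (so min K = 9/5), attained only by arithmetic progressions.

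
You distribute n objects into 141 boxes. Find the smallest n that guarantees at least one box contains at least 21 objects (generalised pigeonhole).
n = (21 − 1)·141 + 1 = 2821

By the generalised pigeonhole principle, to guarantee some box contains ≥ r objects we need more than (r − 1) · k objects total. Threshold: n = (r − 1) · k + 1. With r = 21 and k = 141: n = 20 · 141 + 1 = 2820 + 1 = 2821. For n = 2820 = 20 · 141, we can put exactly 20 objects in every box, avoiding 21 in any single one — so 2821 is tight.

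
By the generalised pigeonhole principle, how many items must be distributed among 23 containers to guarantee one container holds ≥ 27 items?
n = (27 − 1)·23 + 1 = 599

By the generalised pigeonhole principle, to guarantee some box contains ≥ r objects we need more than (r − 1) · k objects total. Threshold: n = (r − 1) · k + 1. With r = 27 and k = 23: n = 26 · 23 + 1 = 598 + 1 = 599. For n = 598 = 26 · 23, we can put exactly 26 objects in every box, avoiding 27 in any single one — so 599 is tight.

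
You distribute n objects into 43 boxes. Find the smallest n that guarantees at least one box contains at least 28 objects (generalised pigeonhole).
n = (28 − 1)·43 + 1 = 1162

By the generalised pigeonhole principle, to guarantee some box contains ≥ r objects we need more than (r − 1) · k objects total. Threshold: n = (r − 1) · k + 1. With r = 28 and k = 43: n = 27 · 43 + 1 = 1161 + 1 = 1162. For n = 1161 = 27 · 43, we can put exactly 27 objects in every box, avoiding 28 in any single one — so 1162 is tight.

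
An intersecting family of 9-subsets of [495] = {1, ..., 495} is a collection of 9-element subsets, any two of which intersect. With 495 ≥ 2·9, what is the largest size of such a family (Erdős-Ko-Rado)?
max |F| = C(494, 8) = 83090938066459687

The Erdős-Ko-Rado theorem states: for n ≥ 2k, an intersecting family of k-subsets of an n-element set has size at most C(n − 1, k − 1), with equality for 'star' families {A ⊆ [n] : |A| = k, i ∈ A} (fix an element i). For n = 495, k = 9: C(494, 8) = 83090938066459687.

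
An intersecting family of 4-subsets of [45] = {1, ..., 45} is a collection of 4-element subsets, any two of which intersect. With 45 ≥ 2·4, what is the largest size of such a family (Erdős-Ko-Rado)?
max |F| = C(44, 3) = 13244

Erdős-Ko-Rado (1961): when n ≥ 2k, max |F| = C(n−1, k−1). The bound is attained by the star {A : i ∈ A} for any fixed i ∈ [n]. Here C(45−1, 4−1) = C(44, 3) = 13244.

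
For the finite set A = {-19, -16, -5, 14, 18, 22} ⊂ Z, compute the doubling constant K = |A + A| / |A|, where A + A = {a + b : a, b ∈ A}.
K = |A + A| / |A| = 20/6 = 10/3

Enumerate A + A = {a + b : a, b ∈ A}. With |A| = 6, there are |A|^2 = 36 ordered sum pairs; collecting distinct values, A + A = {-38, -35, -32, -24, -21, -10, -5, -2, -1, 2, 3, 6, 9, 13, 17, 28, 32, 36, 40, 44}, so |A + A| = 20. Thus K = 20/6 = 10/3. For comparison, the minimum possible |A + A| over all 6-element sets is 2·6 − 1 = 11 (so min K = 11/6), attained only by arithmetic progressions.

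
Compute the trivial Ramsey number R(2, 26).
R(2, 26) = 26

R(2, k) = k for all k ≥ 2: in a 2-colouring of K_k, either some edge is red (a red K_2) or all edges are blue (a blue K_k). And K_{25} coloured all-blue has no blue K_26, so R(2, 26) > 25. Hence R(2, 26) = 26.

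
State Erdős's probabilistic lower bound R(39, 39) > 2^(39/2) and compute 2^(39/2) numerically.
2^(39/2) = 741455.2002; so R(39, 39) > 741455.2002

Colour each edge of K_n uniformly at random with red/blue. The expected number of monochromatic K_39 is C(n, 39) · 2 · 2^(−C(39,2)). If C(n, 39) · 2^(1 − C(39,2)) < 1, then with positive probability no monochromatic K_39 exists, so R(39, 39) > n. The standard estimate C(n, 39) ≤ n^39/39! shows this inequality holds whenever n ≤ 2^(39/2) (since 39! · 2^(C(39,2) − 1) > 2^(39^2/2) ≥ n^39). Hence R(39, 39) > 2^(39/2) = 741455.2002.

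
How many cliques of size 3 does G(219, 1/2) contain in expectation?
E[# K_3] = C(219, 3) · (1/2)^C(3, 2) = 1726669 / 2^3 = 215833.625

For each 3-subset S of vertices (there are C(219, 3) = 1726669 such S), let X_S = 1 if S induces a K_3 (all C(3, 2) = 3 edges present). Then P(X_S = 1) = (1/2)^3 = 1/8. By linearity of expectation, E[# K_3] = C(219, 3) · (1/2)^3 = 1726669 / 8 = 215833.625.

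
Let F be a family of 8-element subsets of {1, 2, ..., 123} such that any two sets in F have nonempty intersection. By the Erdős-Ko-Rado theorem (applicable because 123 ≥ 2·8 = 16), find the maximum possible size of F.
max |F| = C(122, 7) = 66983637864

Erdős-Ko-Rado (1961): when n ≥ 2k, max |F| = C(n−1, k−1). The bound is attained by the star {A : i ∈ A} for any fixed i ∈ [n]. Here C(123−1, 8−1) = C(122, 7) = 66983637864.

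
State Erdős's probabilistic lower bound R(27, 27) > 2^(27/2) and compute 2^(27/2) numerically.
2^(27/2) = 11585.2375; so R(27, 27) > 11585.2375

Colour each edge of K_n uniformly at random with red/blue. The expected number of monochromatic K_27 is C(n, 27) · 2 · 2^(−C(27,2)). If C(n, 27) · 2^(1 − C(27,2)) < 1, then with positive probability no monochromatic K_27 exists, so R(27, 27) > n. The standard estimate C(n, 27) ≤ n^27/27! shows this inequality holds whenever n ≤ 2^(27/2) (since 27! · 2^(C(27,2) − 1) > 2^(27^2/2) ≥ n^27). Hence R(27, 27) > 2^(27/2) = 11585.2375.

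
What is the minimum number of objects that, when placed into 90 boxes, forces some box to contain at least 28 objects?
n = (28 − 1)·90 + 1 = 2431

By the generalised pigeonhole principle, to guarantee some box contains ≥ r objects we need more than (r − 1) · k objects total. Threshold: n = (r − 1) · k + 1. With r = 28 and k = 90: n = 27 · 90 + 1 = 2430 + 1 = 2431. For n = 2430 = 27 · 90, we can put exactly 27 objects in every box, avoiding 28 in any single one — so 2431 is tight.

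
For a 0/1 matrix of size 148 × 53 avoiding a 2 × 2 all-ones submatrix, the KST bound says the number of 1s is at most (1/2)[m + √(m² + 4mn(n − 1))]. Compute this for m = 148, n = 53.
z(148, 53; 2, 2) ≤ (1/2)[148 + √(148² + 4·148·53·52)] = (1/2)[148 + √1653456] = 716.9339

Kővári–Sós–Turán: let r_1, ..., r_148 be the row sums and z = Σ r_i the total number of 1s. Each pair of columns can share at most one row with both entries 1 (else a 2×2 all-ones block appears), so Σ_i C(r_i, 2) ≤ C(53, 2) = 1378. By convexity Σ_i C(r_i, 2) ≥ 148·C(z/148, 2) = z(z − 148)/(2·148), giving z² − 148z − 148·53·52 ≤ 0 and hence z ≤ (1/2)[148 + √(21904 + 4·407888)] = (1/2)[148 + √1653456] ≈ (1/2)(148 + 1285.8678) = 716.9339.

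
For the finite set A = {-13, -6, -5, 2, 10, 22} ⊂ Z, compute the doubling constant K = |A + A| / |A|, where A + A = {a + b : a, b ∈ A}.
K = |A + A| / |A| = 18/6 = 3

Enumerate A + A = {a + b : a, b ∈ A}. With |A| = 6, there are |A|^2 = 36 ordered sum pairs; collecting distinct values, A + A = {-26, -19, -18, -12, -11, -10, -4, -3, 4, 5, 9, 12, 16, 17, 20, 24, 32, 44}, so |A + A| = 18. Thus K = 18/6 = 3. For comparison, the minimum possible |A + A| over all 6-element sets is 2·6 − 1 = 11 (so min K = 11/6), attained only by arithmetic progressions.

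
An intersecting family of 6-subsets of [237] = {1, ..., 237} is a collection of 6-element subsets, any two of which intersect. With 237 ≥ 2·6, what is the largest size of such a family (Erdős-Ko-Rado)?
max |F| = C(236, 5) = 5845994232

Erdős-Ko-Rado (1961): when n ≥ 2k, max |F| = C(n−1, k−1). The bound is attained by the star {A : i ∈ A} for any fixed i ∈ [n]. Here C(237−1, 6−1) = C(236, 5) = 5845994232.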